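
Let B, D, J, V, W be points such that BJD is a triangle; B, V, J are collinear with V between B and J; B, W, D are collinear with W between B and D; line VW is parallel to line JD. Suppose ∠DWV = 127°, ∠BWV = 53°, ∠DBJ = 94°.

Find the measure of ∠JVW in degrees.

∠JVW = 147°

1. ∠BDJ = 53°  [VW∥JD, corresponding at W]
2. ∠BJD = 33°  [△BJD]
3. ∠BVW = 33°  [VW∥JD, corresponding at V]
4. ∠JVW = 147°  [linear pair at V on BJ]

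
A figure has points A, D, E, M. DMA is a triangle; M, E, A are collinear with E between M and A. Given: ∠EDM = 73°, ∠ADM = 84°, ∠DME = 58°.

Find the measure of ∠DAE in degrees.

∠DAE = 38°

1. ∠AMD = 58°  [E on ray MA]
2. ∠DAM = 38°  [△DMA]
3. ∠DAE = 38°  [E on ray AM]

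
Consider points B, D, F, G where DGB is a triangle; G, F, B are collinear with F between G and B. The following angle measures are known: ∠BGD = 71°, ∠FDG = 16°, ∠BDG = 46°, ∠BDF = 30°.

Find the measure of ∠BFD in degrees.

1. ∠DGF = 71°  [F on ray GB]
2. ∠DFG = 93°  [△DGF]
3. ∠BFD = 87°  [linear pair at F on GB]

∠BFD = 87°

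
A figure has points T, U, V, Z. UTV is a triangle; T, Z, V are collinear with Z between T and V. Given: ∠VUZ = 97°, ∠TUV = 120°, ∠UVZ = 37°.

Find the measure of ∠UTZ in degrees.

1. ∠TVU = 37°  [Z on ray VT]
2. ∠UTV = 23°  [△UTV]
3. ∠UTZ = 23°  [Z on ray TV]

∠UTZ = 23°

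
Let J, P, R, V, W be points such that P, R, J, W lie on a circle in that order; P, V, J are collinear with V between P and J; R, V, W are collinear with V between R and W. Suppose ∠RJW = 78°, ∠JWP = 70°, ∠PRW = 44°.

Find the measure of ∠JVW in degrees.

∠JVW = 100°

1. ∠RPW = 102°  [cyclic PRJW, opposite ∠P+∠J]
2. ∠PJW = 44°  [same arc PW]
3. ∠PWR = 34°  [△PRW]
4. ∠JPW = 66°  [△PJW]
5. ∠PVW = 80°  [△PVW]
6. ∠JVW = 100°  [linear pair at V on PJ]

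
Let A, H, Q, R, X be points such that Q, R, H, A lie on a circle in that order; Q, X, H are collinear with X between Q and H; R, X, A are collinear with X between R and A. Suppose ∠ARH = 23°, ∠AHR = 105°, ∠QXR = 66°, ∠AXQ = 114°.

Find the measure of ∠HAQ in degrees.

1. ∠AQH = 23°  [same arc HA]
2. ∠HAR = 52°  [△RHA]
3. ∠AXH = 66°  [vertical angles at X]
4. ∠AHQ = 62°  [△HXA]
5. ∠HAQ = 95°  [△QHA]

∠HAQ = 95°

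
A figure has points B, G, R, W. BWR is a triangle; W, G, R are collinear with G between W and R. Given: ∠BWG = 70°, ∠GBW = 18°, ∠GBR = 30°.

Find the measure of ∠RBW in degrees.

∠RBW = 48°

1. ∠BGW = 92°  [△BWG]
2. ∠BWR = 70°  [G on ray WR]
3. ∠BGR = 88°  [linear pair at G on WR]
4. ∠BRG = 62°  [△BGR]
5. ∠BRW = 62°  [G on ray RW]
6. ∠RBW = 48°  [△BWR]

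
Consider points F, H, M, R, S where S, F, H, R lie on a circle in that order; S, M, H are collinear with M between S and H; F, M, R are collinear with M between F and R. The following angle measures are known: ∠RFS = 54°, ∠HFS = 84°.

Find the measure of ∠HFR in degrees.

1. ∠RHS = 54°  [same arc SR]
2. ∠HRS = 96°  [cyclic SFHR, opposite ∠F+∠R]
3. ∠HSR = 30°  [△SHR]
4. ∠HFR = 30°  [same arc HR]

∠HFR = 30°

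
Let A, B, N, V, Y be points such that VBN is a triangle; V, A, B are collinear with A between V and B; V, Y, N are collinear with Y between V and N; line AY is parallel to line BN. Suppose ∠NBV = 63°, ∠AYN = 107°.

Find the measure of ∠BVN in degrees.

∠BVN = 44°

1. ∠VAY = 63°  [AY∥BN, corresponding at A]
2. ∠AYV = 73°  [linear pair at Y on VN]
3. ∠AVY = 44°  [△VAY]
4. ∠BVN = 44°  [A on VB, Y on VN]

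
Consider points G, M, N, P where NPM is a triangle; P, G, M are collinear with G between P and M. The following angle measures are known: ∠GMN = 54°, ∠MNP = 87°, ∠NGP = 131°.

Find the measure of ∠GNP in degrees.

∠GNP = 10°

1. ∠NMP = 54°  [G on ray MP]
2. ∠MPN = 39°  [△NPM]
3. ∠GPN = 39°  [G on ray PM]
4. ∠GNP = 10°  [△NPG]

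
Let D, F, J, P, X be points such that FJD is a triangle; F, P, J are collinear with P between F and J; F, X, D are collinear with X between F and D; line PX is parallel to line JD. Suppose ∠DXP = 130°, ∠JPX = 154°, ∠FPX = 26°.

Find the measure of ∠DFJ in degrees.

1. ∠FXP = 50°  [linear pair at X on FD]
2. ∠PFX = 104°  [△FPX]
3. ∠DFJ = 104°  [P on FJ, X on FD]

∠DFJ = 104°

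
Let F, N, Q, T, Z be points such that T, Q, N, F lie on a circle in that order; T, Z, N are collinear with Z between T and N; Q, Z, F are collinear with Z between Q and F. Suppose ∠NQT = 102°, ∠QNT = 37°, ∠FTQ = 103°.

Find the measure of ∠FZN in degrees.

∠FZN = 99°

1. ∠NTQ = 41°  [△TQN]
2. ∠QFT = 37°  [same arc TQ]
3. ∠FQT = 40°  [△TQF]
4. ∠NFQ = 41°  [same arc QN]
5. ∠FNT = 40°  [same arc TF]
6. ∠FZN = 99°  [△NZF]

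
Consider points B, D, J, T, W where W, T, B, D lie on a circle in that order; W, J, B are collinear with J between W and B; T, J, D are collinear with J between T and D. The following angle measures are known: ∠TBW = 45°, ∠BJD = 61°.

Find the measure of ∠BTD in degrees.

1. ∠TDW = 45°  [same arc WT]
2. ∠DJW = 119°  [linear pair at J on WB]
3. ∠BWD = 16°  [△WJD]
4. ∠BTD = 16°  [same arc BD]

∠BTD = 16°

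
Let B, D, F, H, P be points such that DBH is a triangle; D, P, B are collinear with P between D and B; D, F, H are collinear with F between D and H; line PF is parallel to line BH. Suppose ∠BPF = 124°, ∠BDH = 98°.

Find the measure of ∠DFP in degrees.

1. ∠DPF = 56°  [linear pair at P on DB]
2. ∠FDP = 98°  [P on DB, F on DH]
3. ∠DFP = 26°  [△DPF]

∠DFP = 26°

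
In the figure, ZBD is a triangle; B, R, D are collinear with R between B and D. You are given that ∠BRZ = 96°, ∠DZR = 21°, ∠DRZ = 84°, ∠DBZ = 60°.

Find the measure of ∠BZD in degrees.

1. ∠RDZ = 75°  [△ZRD]
2. ∠BDZ = 75°  [R on ray DB]
3. ∠BZD = 45°  [△ZBD]

∠BZD = 45°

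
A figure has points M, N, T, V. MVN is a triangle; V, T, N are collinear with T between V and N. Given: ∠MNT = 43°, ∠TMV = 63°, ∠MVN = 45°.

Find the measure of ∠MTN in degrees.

1. ∠MVT = 45°  [T on ray VN]
2. ∠MTV = 72°  [△MVT]
3. ∠MTN = 108°  [linear pair at T on VN]

∠MTN = 108°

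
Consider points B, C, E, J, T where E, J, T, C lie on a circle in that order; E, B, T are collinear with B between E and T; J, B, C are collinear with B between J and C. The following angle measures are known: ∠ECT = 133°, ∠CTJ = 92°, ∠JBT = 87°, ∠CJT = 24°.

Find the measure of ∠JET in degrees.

∠JET = 64°

1. ∠EJT = 47°  [cyclic EJTC, opposite ∠J+∠C]
2. ∠ETJ = 69°  [△JBT]
3. ∠JET = 64°  [△EJT]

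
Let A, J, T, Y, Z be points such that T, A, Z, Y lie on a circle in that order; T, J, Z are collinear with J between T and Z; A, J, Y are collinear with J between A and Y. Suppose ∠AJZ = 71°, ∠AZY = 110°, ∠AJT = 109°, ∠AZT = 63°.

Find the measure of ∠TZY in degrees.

1. ∠YAZ = 46°  [△AJZ]
2. ∠AYZ = 24°  [△AZY]
3. ∠YJZ = 109°  [vertical angles at J]
4. ∠TZY = 47°  [△ZJY]

∠TZY = 47°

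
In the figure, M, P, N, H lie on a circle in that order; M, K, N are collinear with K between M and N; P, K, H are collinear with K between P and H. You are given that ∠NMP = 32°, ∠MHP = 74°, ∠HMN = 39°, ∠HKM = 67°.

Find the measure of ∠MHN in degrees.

∠MHN = 106°

1. ∠NHP = 32°  [same arc PN]
2. ∠HKN = 113°  [linear pair at K on MN]
3. ∠HNM = 35°  [△NKH]
4. ∠MHN = 106°  [△MNH]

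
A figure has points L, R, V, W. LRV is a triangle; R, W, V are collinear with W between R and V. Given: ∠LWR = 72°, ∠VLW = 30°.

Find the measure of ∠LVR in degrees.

1. ∠LWV = 108°  [linear pair at W on RV]
2. ∠LVW = 42°  [△LWV]
3. ∠LVR = 42°  [W on ray VR]

∠LVR = 42°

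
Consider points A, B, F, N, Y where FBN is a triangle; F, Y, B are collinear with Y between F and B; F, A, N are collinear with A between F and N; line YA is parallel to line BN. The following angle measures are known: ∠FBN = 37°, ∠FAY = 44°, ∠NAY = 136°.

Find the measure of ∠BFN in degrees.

1. ∠AYF = 37°  [YA∥BN, corresponding at Y]
2. ∠AFY = 99°  [△FYA]
3. ∠BFN = 99°  [Y on FB, A on FN]

∠BFN = 99°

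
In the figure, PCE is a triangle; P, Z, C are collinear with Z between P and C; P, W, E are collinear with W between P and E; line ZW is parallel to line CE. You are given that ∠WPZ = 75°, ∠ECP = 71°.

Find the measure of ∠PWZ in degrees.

∠PWZ = 34°

1. ∠CPE = 75°  [Z on PC, W on PE]
2. ∠CEP = 34°  [△PCE]
3. ∠PWZ = 34°  [ZW∥CE, corresponding at W]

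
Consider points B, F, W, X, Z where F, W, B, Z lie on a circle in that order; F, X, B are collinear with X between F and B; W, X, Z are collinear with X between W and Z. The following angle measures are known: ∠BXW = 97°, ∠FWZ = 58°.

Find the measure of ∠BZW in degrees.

1. ∠FXZ = 97°  [vertical angles at X]
2. ∠FBZ = 58°  [same arc FZ]
3. ∠BXZ = 83°  [linear pair at X on FB]
4. ∠BZW = 39°  [△BXZ]

∠BZW = 39°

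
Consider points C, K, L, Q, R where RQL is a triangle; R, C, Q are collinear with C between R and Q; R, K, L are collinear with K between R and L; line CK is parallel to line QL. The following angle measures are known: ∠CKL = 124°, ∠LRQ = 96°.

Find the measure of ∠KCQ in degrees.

∠KCQ = 152°

1. ∠CKR = 56°  [linear pair at K on RL]
2. ∠CRK = 96°  [C on RQ, K on RL]
3. ∠KCR = 28°  [△RCK]
4. ∠KCQ = 152°  [linear pair at C on RQ]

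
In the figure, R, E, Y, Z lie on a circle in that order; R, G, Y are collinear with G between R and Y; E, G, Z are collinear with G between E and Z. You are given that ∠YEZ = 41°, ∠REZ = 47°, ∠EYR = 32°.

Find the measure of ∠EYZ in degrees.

1. ∠EZR = 32°  [same arc RE]
2. ∠ERZ = 101°  [△REZ]
3. ∠EYZ = 79°  [cyclic REYZ, opposite ∠R+∠Y]

∠EYZ = 79°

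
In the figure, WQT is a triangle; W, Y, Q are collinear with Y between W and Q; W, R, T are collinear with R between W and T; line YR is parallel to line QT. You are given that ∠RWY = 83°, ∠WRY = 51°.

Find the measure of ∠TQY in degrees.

1. ∠RYW = 46°  [△WYR]
2. ∠QYR = 134°  [linear pair at Y on WQ]
3. ∠TQY = 46°  [YR∥QT, co-interior at Q–Y]

∠TQY = 46°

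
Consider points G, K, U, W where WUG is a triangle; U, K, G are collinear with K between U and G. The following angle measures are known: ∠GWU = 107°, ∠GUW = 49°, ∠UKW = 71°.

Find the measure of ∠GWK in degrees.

∠GWK = 47°

1. ∠UGW = 24°  [△WUG]
2. ∠GKW = 109°  [linear pair at K on UG]
3. ∠KGW = 24°  [K on ray GU]
4. ∠GWK = 47°  [△WKG]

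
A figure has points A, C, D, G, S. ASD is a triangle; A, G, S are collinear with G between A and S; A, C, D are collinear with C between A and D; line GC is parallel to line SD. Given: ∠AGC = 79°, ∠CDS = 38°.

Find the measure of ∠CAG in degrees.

1. ∠ASD = 79°  [GC∥SD, corresponding at G]
2. ∠ADS = 38°  [C on ray DA]
3. ∠DAS = 63°  [△ASD]
4. ∠CAG = 63°  [G on AS, C on AD]

∠CAG = 63°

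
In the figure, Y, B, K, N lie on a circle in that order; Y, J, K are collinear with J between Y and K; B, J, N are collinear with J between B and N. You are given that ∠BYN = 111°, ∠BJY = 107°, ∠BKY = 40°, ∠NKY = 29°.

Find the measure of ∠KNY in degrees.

1. ∠KJN = 107°  [vertical angles at J]
2. ∠BNY = 40°  [same arc YB]
3. ∠NJY = 73°  [linear pair at J on YK]
4. ∠KYN = 67°  [△YJN]
5. ∠KNY = 84°  [△YKN]

∠KNY = 84°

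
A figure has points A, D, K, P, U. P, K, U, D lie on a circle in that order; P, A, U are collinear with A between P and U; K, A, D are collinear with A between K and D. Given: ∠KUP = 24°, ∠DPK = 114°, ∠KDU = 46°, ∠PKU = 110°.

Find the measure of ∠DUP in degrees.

1. ∠KDP = 24°  [same arc PK]
2. ∠DKP = 42°  [△PKD]
3. ∠DUP = 42°  [same arc PD]

∠DUP = 42°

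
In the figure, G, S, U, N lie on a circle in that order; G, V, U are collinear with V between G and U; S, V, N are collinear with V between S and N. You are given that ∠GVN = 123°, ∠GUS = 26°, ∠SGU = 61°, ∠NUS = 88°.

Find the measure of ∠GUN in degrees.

1. ∠NVU = 57°  [linear pair at V on GU]
2. ∠SNU = 61°  [same arc SU]
3. ∠GUN = 62°  [△UVN]

∠GUN = 62°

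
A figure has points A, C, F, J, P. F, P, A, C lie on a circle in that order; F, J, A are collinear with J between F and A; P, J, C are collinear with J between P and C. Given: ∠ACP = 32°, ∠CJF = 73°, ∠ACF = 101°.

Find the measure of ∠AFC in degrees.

∠AFC = 38°

1. ∠AFP = 32°  [same arc PA]
2. ∠AJP = 73°  [vertical angles at J]
3. ∠APF = 79°  [cyclic FPAC, opposite ∠P+∠C]
4. ∠FAP = 69°  [△FPA]
5. ∠APC = 38°  [△PJA]
6. ∠AFC = 38°  [same arc AC]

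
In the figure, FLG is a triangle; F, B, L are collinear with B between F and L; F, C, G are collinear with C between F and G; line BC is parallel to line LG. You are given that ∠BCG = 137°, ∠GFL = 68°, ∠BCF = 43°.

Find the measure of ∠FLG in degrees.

∠FLG = 69°

1. ∠BFC = 68°  [B on FL, C on FG]
2. ∠CBF = 69°  [△FBC]
3. ∠FLG = 69°  [BC∥LG, corresponding at B]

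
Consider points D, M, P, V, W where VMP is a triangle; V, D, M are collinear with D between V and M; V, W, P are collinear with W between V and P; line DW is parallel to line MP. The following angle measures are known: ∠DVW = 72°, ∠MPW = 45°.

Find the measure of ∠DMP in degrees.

∠DMP = 63°

1. ∠MVP = 72°  [D on VM, W on VP]
2. ∠MPV = 45°  [W on ray PV]
3. ∠PMV = 63°  [△VMP]
4. ∠DMP = 63°  [D on ray MV]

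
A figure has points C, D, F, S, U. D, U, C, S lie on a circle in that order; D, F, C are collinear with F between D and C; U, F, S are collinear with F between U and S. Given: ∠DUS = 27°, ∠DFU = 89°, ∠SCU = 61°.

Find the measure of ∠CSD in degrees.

∠CSD = 98°

1. ∠DCS = 27°  [same arc DS]
2. ∠CFS = 89°  [vertical angles at F]
3. ∠SDU = 119°  [cyclic DUCS, opposite ∠D+∠C]
4. ∠DFS = 91°  [linear pair at F on DC]
5. ∠DSU = 34°  [△DUS]
6. ∠CDS = 55°  [△DFS]
7. ∠CSD = 98°  [△DCS]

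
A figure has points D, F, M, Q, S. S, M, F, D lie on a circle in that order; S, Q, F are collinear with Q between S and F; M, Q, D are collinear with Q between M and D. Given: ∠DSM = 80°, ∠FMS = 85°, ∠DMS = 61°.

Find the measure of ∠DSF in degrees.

1. ∠FDS = 95°  [cyclic SMFD, opposite ∠M+∠D]
2. ∠DFS = 61°  [same arc SD]
3. ∠DSF = 24°  [△SFD]

∠DSF = 24°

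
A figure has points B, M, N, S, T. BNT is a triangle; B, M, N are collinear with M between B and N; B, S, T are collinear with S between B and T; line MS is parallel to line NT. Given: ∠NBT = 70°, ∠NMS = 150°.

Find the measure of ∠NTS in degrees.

∠NTS = 80°

1. ∠MBS = 70°  [M on BN, S on BT]
2. ∠BMS = 30°  [linear pair at M on BN]
3. ∠BSM = 80°  [△BMS]
4. ∠MST = 100°  [linear pair at S on BT]
5. ∠NTS = 80°  [MS∥NT, co-interior at T–S]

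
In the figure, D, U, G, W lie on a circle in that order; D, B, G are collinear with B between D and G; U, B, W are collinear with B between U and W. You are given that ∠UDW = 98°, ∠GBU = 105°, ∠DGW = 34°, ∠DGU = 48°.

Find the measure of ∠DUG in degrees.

∠DUG = 61°

1. ∠DBU = 75°  [linear pair at B on DG]
2. ∠DUW = 34°  [same arc DW]
3. ∠GDU = 71°  [△DBU]
4. ∠DUG = 61°  [△DUG]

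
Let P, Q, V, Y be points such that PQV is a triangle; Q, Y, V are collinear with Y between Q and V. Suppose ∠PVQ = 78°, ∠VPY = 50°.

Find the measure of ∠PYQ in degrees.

1. ∠PVY = 78°  [Y on ray VQ]
2. ∠PYV = 52°  [△PYV]
3. ∠PYQ = 128°  [linear pair at Y on QV]

∠PYQ = 128°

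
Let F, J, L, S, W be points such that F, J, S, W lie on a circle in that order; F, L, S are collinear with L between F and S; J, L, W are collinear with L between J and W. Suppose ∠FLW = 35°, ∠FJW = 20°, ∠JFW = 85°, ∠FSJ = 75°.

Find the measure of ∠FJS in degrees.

1. ∠JLS = 35°  [vertical angles at L]
2. ∠FLJ = 145°  [linear pair at L on FS]
3. ∠JFS = 15°  [△FLJ]
4. ∠FJS = 90°  [△FJS]

∠FJS = 90°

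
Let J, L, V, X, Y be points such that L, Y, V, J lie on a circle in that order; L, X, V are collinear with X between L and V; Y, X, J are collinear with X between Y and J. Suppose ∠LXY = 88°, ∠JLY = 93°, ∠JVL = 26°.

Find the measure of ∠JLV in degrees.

1. ∠JXV = 88°  [vertical angles at X]
2. ∠JYL = 26°  [same arc LJ]
3. ∠JXL = 92°  [linear pair at X on LV]
4. ∠LJY = 61°  [△LYJ]
5. ∠JLV = 27°  [△LXJ]

∠JLV = 27°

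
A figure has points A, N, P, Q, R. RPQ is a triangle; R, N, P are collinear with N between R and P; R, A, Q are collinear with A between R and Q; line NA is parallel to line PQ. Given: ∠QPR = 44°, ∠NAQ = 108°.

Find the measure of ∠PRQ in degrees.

1. ∠ANR = 44°  [NA∥PQ, corresponding at N]
2. ∠NAR = 72°  [linear pair at A on RQ]
3. ∠ARN = 64°  [△RNA]
4. ∠PRQ = 64°  [N on RP, A on RQ]

∠PRQ = 64°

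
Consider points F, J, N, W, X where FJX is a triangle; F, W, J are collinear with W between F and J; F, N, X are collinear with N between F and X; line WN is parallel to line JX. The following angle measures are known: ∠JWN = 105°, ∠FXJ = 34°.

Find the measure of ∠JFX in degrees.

∠JFX = 71°

1. ∠FWN = 75°  [linear pair at W on FJ]
2. ∠FNW = 34°  [WN∥JX, corresponding at N]
3. ∠NFW = 71°  [△FWN]
4. ∠JFX = 71°  [W on FJ, N on FX]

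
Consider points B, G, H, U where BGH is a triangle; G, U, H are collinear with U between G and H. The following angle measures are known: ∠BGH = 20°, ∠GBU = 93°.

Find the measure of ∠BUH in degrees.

1. ∠BGU = 20°  [U on ray GH]
2. ∠BUG = 67°  [△BGU]
3. ∠BUH = 113°  [linear pair at U on GH]

∠BUH = 113°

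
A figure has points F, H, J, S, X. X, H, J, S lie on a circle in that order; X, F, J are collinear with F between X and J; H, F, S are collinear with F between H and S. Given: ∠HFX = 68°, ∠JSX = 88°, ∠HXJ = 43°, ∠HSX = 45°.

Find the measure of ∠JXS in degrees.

∠JXS = 23°

1. ∠JFS = 68°  [vertical angles at F]
2. ∠SFX = 112°  [linear pair at F on XJ]
3. ∠JXS = 23°  [△XFS]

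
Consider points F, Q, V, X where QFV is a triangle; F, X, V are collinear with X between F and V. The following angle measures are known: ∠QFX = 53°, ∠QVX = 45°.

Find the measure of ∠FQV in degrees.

1. ∠QFV = 53°  [X on ray FV]
2. ∠FVQ = 45°  [X on ray VF]
3. ∠FQV = 82°  [△QFV]

∠FQV = 82°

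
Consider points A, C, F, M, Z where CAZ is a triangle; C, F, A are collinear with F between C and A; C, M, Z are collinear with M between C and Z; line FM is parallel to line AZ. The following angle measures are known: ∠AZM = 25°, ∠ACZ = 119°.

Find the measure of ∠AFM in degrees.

1. ∠AZC = 25°  [M on ray ZC]
2. ∠CAZ = 36°  [△CAZ]
3. ∠CFM = 36°  [FM∥AZ, corresponding at F]
4. ∠AFM = 144°  [linear pair at F on CA]

∠AFM = 144°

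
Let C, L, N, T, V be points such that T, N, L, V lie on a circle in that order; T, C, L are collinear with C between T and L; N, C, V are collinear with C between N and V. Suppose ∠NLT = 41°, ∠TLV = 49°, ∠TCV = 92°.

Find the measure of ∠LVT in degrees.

∠LVT = 84°

1. ∠NVT = 41°  [same arc TN]
2. ∠LTV = 47°  [△TCV]
3. ∠LVT = 84°  [△TLV]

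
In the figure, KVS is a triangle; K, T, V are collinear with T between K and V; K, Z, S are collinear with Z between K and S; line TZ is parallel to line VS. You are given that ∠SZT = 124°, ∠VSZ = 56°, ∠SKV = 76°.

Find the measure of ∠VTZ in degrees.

1. ∠KZT = 56°  [linear pair at Z on KS]
2. ∠TKZ = 76°  [T on KV, Z on KS]
3. ∠KTZ = 48°  [△KTZ]
4. ∠VTZ = 132°  [linear pair at T on KV]

∠VTZ = 132°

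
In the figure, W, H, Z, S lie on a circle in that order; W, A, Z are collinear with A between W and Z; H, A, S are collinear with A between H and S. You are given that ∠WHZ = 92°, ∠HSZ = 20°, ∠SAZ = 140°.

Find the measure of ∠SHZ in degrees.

1. ∠WSZ = 88°  [cyclic WHZS, opposite ∠H+∠S]
2. ∠SZW = 20°  [△ZAS]
3. ∠SWZ = 72°  [△WZS]
4. ∠SHZ = 72°  [same arc ZS]

∠SHZ = 72°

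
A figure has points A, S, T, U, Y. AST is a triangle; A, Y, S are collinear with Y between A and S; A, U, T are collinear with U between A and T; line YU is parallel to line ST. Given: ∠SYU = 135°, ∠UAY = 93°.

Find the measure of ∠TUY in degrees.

1. ∠AYU = 45°  [linear pair at Y on AS]
2. ∠AUY = 42°  [△AYU]
3. ∠TUY = 138°  [linear pair at U on AT]

∠TUY = 138°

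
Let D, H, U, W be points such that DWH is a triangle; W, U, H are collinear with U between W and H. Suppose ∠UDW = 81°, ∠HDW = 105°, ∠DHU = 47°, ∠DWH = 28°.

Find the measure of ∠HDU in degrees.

∠HDU = 24°

1. ∠DWU = 28°  [U on ray WH]
2. ∠DUW = 71°  [△DWU]
3. ∠DUH = 109°  [linear pair at U on WH]
4. ∠HDU = 24°  [△DUH]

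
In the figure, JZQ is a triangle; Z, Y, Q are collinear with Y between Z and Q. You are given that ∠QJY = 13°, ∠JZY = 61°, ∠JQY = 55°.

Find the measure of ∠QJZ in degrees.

1. ∠JZQ = 61°  [Y on ray ZQ]
2. ∠JQZ = 55°  [Y on ray QZ]
3. ∠QJZ = 64°  [△JZQ]

∠QJZ = 64°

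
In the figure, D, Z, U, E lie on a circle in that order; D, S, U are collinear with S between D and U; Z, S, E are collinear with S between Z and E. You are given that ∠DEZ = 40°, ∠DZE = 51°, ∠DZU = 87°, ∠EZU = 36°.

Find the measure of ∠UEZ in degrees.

∠UEZ = 53°

1. ∠DUZ = 40°  [same arc DZ]
2. ∠UDZ = 53°  [△DZU]
3. ∠UEZ = 53°  [same arc ZU]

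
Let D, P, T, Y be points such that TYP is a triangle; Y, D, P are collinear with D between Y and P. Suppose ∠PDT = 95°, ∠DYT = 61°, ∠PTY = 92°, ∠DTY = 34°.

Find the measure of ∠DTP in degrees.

1. ∠PYT = 61°  [D on ray YP]
2. ∠TPY = 27°  [△TYP]
3. ∠DPT = 27°  [D on ray PY]
4. ∠DTP = 58°  [△TDP]

∠DTP = 58°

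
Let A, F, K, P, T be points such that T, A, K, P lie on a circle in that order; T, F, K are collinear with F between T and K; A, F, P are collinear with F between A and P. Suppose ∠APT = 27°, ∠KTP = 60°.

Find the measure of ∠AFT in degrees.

∠AFT = 87°

1. ∠AKT = 27°  [same arc TA]
2. ∠KAP = 60°  [same arc KP]
3. ∠AFK = 93°  [△AFK]
4. ∠AFT = 87°  [linear pair at F on TK]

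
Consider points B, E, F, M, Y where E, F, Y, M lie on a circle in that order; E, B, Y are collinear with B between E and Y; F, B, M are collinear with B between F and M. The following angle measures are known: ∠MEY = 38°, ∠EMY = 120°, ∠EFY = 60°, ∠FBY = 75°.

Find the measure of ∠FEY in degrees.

∠FEY = 53°

1. ∠EYM = 22°  [△EYM]
2. ∠EBF = 105°  [linear pair at B on EY]
3. ∠EFM = 22°  [same arc EM]
4. ∠FEY = 53°  [△EBF]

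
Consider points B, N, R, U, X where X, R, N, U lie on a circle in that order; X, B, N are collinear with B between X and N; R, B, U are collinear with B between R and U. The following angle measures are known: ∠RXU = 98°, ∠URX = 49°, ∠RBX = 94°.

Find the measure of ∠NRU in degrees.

1. ∠RUX = 33°  [△XRU]
2. ∠NBR = 86°  [linear pair at B on XN]
3. ∠RNX = 33°  [same arc XR]
4. ∠NRU = 61°  [△RBN]

∠NRU = 61°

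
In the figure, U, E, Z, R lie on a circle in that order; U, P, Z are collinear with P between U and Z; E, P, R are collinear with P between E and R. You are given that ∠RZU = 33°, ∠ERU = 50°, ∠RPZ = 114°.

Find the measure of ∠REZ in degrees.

1. ∠REU = 33°  [same arc UR]
2. ∠ERZ = 33°  [△ZPR]
3. ∠EUR = 97°  [△UER]
4. ∠EZR = 83°  [cyclic UEZR, opposite ∠U+∠Z]
5. ∠REZ = 64°  [△EZR]

∠REZ = 64°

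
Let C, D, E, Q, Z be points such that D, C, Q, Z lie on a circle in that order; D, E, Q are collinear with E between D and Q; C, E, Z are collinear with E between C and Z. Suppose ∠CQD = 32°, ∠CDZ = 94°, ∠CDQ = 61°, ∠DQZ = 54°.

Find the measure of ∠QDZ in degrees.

∠QDZ = 33°

1. ∠DCQ = 87°  [△DCQ]
2. ∠DZQ = 93°  [cyclic DCQZ, opposite ∠C+∠Z]
3. ∠QDZ = 33°  [△DQZ]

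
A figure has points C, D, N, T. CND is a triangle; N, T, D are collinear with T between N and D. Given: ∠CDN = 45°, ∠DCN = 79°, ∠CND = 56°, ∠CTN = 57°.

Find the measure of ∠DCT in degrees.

1. ∠CDT = 45°  [T on ray DN]
2. ∠CTD = 123°  [linear pair at T on ND]
3. ∠DCT = 12°  [△CTD]

∠DCT = 12°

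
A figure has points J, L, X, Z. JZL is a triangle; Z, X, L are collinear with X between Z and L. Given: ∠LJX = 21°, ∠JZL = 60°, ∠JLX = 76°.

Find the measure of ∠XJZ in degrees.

∠XJZ = 23°

1. ∠JXL = 83°  [△JXL]
2. ∠JZX = 60°  [X on ray ZL]
3. ∠JXZ = 97°  [linear pair at X on ZL]
4. ∠XJZ = 23°  [△JZX]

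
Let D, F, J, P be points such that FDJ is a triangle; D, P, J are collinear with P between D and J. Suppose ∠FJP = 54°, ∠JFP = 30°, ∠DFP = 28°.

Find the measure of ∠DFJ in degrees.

1. ∠FPJ = 96°  [△FPJ]
2. ∠DJF = 54°  [P on ray JD]
3. ∠DPF = 84°  [linear pair at P on DJ]
4. ∠FDP = 68°  [△FDP]
5. ∠FDJ = 68°  [P on ray DJ]
6. ∠DFJ = 58°  [△FDJ]

∠DFJ = 58°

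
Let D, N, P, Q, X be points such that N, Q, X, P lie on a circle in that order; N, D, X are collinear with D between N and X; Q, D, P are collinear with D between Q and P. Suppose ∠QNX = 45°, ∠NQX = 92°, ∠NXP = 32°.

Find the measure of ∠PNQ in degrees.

∠PNQ = 105°

1. ∠NXQ = 43°  [△NQX]
2. ∠NQP = 32°  [same arc NP]
3. ∠NPQ = 43°  [same arc NQ]
4. ∠PNQ = 105°  [△NQP]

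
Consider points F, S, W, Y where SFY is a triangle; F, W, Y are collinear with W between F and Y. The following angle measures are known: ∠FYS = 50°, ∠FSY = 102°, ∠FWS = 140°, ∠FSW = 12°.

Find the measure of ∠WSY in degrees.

∠WSY = 90°

1. ∠SYW = 50°  [W on ray YF]
2. ∠SWY = 40°  [linear pair at W on FY]
3. ∠WSY = 90°  [△SWY]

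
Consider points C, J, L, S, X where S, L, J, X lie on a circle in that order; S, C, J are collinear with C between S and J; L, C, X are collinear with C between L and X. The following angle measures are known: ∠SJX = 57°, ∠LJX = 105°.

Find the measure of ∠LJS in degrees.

1. ∠SLX = 57°  [same arc SX]
2. ∠LSX = 75°  [cyclic SLJX, opposite ∠S+∠J]
3. ∠LXS = 48°  [△SLX]
4. ∠LJS = 48°  [same arc SL]

∠LJS = 48°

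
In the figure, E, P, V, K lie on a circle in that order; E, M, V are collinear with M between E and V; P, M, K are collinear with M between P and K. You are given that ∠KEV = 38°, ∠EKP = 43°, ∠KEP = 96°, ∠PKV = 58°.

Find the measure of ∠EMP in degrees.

∠EMP = 81°

1. ∠EPK = 41°  [△EPK]
2. ∠PEV = 58°  [same arc PV]
3. ∠EMP = 81°  [△EMP]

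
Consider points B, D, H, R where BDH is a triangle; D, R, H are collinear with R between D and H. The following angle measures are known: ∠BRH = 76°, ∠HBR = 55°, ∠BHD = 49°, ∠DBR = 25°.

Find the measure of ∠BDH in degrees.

∠BDH = 51°

1. ∠BRD = 104°  [linear pair at R on DH]
2. ∠BDR = 51°  [△BDR]
3. ∠BDH = 51°  [R on ray DH]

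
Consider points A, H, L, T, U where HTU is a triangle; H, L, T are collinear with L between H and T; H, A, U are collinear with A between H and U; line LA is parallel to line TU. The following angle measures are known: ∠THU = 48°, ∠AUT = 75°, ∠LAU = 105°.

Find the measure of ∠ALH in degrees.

1. ∠AHL = 48°  [L on HT, A on HU]
2. ∠HAL = 75°  [linear pair at A on HU]
3. ∠ALH = 57°  [△HLA]

∠ALH = 57°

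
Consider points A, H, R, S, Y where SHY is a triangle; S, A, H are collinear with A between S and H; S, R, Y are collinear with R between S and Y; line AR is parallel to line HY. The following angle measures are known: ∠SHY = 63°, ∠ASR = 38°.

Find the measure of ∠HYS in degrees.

1. ∠RAS = 63°  [AR∥HY, corresponding at A]
2. ∠ARS = 79°  [△SAR]
3. ∠HYS = 79°  [AR∥HY, corresponding at R]

∠HYS = 79°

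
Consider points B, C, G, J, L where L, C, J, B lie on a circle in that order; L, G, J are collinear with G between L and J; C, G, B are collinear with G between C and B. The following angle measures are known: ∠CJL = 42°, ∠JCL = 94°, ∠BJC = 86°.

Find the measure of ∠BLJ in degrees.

∠BLJ = 50°

1. ∠CBL = 42°  [same arc LC]
2. ∠JBL = 86°  [cyclic LCJB, opposite ∠C+∠B]
3. ∠BLC = 94°  [cyclic LCJB, opposite ∠L+∠J]
4. ∠BCL = 44°  [△LCB]
5. ∠BJL = 44°  [same arc LB]
6. ∠BLJ = 50°  [△LJB]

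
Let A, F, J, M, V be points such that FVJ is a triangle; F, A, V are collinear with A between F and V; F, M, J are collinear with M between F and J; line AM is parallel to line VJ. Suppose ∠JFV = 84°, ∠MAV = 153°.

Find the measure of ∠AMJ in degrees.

∠AMJ = 111°

1. ∠AFM = 84°  [A on FV, M on FJ]
2. ∠FAM = 27°  [linear pair at A on FV]
3. ∠AMF = 69°  [△FAM]
4. ∠AMJ = 111°  [linear pair at M on FJ]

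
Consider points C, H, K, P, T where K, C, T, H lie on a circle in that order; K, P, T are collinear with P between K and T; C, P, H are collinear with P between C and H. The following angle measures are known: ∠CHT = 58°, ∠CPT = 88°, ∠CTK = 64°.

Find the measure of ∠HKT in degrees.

∠HKT = 28°

1. ∠HPK = 88°  [vertical angles at P]
2. ∠CHK = 64°  [same arc KC]
3. ∠HKT = 28°  [△KPH]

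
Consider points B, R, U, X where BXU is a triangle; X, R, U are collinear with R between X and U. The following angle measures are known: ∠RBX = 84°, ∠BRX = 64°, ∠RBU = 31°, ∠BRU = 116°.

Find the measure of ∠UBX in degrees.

∠UBX = 115°

1. ∠BXR = 32°  [△BXR]
2. ∠BUR = 33°  [△BRU]
3. ∠BXU = 32°  [R on ray XU]
4. ∠BUX = 33°  [R on ray UX]
5. ∠UBX = 115°  [△BXU]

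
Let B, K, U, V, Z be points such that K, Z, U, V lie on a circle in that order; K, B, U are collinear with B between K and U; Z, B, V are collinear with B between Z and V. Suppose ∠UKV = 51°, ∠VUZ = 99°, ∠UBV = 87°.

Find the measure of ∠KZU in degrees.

∠KZU = 114°

1. ∠UZV = 51°  [same arc UV]
2. ∠UVZ = 30°  [△ZUV]
3. ∠KUV = 63°  [△UBV]
4. ∠KVU = 66°  [△KUV]
5. ∠KZU = 114°  [cyclic KZUV, opposite ∠Z+∠V]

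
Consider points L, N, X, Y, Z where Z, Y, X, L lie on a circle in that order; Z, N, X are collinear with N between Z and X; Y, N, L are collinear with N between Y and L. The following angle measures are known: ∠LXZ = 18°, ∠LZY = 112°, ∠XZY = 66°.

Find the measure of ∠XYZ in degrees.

1. ∠LYZ = 18°  [same arc ZL]
2. ∠YLZ = 50°  [△ZYL]
3. ∠YXZ = 50°  [same arc ZY]
4. ∠XYZ = 64°  [△ZYX]

∠XYZ = 64°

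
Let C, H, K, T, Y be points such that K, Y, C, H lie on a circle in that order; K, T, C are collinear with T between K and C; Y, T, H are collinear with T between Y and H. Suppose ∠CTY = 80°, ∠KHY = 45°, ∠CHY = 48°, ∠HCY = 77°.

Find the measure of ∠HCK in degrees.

1. ∠HTK = 80°  [vertical angles at T]
2. ∠CTH = 100°  [linear pair at T on KC]
3. ∠HCK = 32°  [△CTH]

∠HCK = 32°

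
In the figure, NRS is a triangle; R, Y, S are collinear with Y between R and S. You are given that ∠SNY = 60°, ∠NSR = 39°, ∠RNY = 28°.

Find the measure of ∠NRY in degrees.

1. ∠NSY = 39°  [Y on ray SR]
2. ∠NYS = 81°  [△NYS]
3. ∠NYR = 99°  [linear pair at Y on RS]
4. ∠NRY = 53°  [△NRY]

∠NRY = 53°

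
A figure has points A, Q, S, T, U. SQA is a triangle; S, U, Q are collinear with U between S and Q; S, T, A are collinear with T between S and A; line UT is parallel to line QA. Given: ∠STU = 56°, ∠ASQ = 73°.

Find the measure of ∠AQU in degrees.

1. ∠QAS = 56°  [UT∥QA, corresponding at T]
2. ∠AQS = 51°  [△SQA]
3. ∠AQU = 51°  [U on ray QS]

∠AQU = 51°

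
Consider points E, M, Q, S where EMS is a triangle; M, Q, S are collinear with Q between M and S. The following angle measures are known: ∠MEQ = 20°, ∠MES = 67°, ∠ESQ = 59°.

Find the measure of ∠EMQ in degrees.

∠EMQ = 54°

1. ∠ESM = 59°  [Q on ray SM]
2. ∠EMS = 54°  [△EMS]
3. ∠EMQ = 54°  [Q on ray MS]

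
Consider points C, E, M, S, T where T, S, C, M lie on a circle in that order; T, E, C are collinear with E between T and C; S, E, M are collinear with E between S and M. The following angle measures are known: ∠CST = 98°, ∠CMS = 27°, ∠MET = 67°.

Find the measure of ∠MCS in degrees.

1. ∠CTS = 27°  [same arc SC]
2. ∠CES = 67°  [vertical angles at E]
3. ∠SCT = 55°  [△TSC]
4. ∠CSM = 58°  [△SEC]
5. ∠MCS = 95°  [△SCM]

∠MCS = 95°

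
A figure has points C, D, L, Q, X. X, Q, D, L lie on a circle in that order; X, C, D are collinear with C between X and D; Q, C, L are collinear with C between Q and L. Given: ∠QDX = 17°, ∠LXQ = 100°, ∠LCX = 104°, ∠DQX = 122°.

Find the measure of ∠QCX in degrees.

1. ∠QLX = 17°  [same arc XQ]
2. ∠DXQ = 41°  [△XQD]
3. ∠LQX = 63°  [△XQL]
4. ∠QCX = 76°  [△XCQ]

∠QCX = 76°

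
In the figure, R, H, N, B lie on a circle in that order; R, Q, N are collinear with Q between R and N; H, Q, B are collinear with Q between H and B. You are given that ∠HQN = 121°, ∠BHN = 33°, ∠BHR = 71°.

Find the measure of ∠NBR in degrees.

∠NBR = 76°

1. ∠BRN = 33°  [same arc NB]
2. ∠BNR = 71°  [same arc RB]
3. ∠NBR = 76°  [△RNB]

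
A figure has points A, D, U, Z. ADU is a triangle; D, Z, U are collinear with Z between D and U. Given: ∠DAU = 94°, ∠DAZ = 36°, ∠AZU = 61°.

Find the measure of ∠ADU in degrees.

∠ADU = 25°

1. ∠AZD = 119°  [linear pair at Z on DU]
2. ∠ADZ = 25°  [△ADZ]
3. ∠ADU = 25°  [Z on ray DU]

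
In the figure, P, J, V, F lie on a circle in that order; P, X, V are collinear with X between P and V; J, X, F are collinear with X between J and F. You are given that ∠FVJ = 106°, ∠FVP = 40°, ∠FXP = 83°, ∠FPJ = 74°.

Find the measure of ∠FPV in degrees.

∠FPV = 31°

1. ∠FJP = 40°  [same arc PF]
2. ∠JFP = 66°  [△PJF]
3. ∠FPV = 31°  [△PXF]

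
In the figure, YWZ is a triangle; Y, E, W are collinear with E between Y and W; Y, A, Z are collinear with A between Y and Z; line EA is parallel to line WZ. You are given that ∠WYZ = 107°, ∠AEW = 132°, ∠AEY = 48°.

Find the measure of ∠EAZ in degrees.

∠EAZ = 155°

1. ∠AYE = 107°  [E on YW, A on YZ]
2. ∠EAY = 25°  [△YEA]
3. ∠EAZ = 155°  [linear pair at A on YZ]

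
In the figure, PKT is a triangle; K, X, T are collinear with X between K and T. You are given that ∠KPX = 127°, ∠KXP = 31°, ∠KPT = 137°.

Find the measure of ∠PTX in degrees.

1. ∠PKX = 22°  [△PKX]
2. ∠PKT = 22°  [X on ray KT]
3. ∠KTP = 21°  [△PKT]
4. ∠PTX = 21°  [X on ray TK]

∠PTX = 21°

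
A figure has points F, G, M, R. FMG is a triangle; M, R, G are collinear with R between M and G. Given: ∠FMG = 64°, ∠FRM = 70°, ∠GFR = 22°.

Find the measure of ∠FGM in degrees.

∠FGM = 48°

1. ∠FRG = 110°  [linear pair at R on MG]
2. ∠FGR = 48°  [△FRG]
3. ∠FGM = 48°  [R on ray GM]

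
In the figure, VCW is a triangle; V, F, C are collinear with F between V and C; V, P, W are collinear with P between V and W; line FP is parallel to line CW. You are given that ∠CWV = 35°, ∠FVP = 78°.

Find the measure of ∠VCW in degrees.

∠VCW = 67°

1. ∠FPV = 35°  [FP∥CW, corresponding at P]
2. ∠PFV = 67°  [△VFP]
3. ∠VCW = 67°  [FP∥CW, corresponding at F]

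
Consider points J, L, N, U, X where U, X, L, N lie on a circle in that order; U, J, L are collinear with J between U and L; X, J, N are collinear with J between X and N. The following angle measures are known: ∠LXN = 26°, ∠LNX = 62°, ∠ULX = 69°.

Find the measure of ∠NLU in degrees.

∠NLU = 23°

1. ∠LJX = 85°  [△XJL]
2. ∠LUX = 62°  [same arc XL]
3. ∠UJX = 95°  [linear pair at J on UL]
4. ∠NXU = 23°  [△UJX]
5. ∠NLU = 23°  [same arc UN]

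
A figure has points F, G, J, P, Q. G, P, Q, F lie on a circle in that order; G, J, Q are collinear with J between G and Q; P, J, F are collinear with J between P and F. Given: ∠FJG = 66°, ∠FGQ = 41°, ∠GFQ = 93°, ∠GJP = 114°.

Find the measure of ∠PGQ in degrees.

∠PGQ = 20°

1. ∠PJQ = 66°  [vertical angles at J]
2. ∠FPQ = 41°  [same arc QF]
3. ∠GPQ = 87°  [cyclic GPQF, opposite ∠P+∠F]
4. ∠GQP = 73°  [△PJQ]
5. ∠PGQ = 20°  [△GPQ]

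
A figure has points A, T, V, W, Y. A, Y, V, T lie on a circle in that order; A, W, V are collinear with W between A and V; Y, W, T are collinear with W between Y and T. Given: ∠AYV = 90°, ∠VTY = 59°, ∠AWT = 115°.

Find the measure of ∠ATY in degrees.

∠ATY = 31°

1. ∠VAY = 59°  [same arc YV]
2. ∠AVY = 31°  [△AYV]
3. ∠ATY = 31°  [same arc AY]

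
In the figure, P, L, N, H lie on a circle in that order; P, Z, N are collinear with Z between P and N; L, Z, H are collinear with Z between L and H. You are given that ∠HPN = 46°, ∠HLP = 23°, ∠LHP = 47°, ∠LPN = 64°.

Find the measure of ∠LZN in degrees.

∠LZN = 87°

1. ∠HLN = 46°  [same arc NH]
2. ∠LNP = 47°  [same arc PL]
3. ∠LZN = 87°  [△LZN]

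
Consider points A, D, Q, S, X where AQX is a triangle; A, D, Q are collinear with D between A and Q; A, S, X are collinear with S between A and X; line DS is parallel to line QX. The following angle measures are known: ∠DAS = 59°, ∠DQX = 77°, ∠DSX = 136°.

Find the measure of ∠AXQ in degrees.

1. ∠QAX = 59°  [D on AQ, S on AX]
2. ∠AQX = 77°  [D on ray QA]
3. ∠AXQ = 44°  [△AQX]

∠AXQ = 44°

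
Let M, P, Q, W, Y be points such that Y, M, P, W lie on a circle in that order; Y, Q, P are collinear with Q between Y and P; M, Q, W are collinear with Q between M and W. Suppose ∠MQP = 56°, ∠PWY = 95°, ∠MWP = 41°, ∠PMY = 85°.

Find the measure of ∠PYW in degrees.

∠PYW = 70°

1. ∠WQY = 56°  [vertical angles at Q]
2. ∠MYP = 41°  [same arc MP]
3. ∠MPY = 54°  [△YMP]
4. ∠MWY = 54°  [same arc YM]
5. ∠PYW = 70°  [△YQW]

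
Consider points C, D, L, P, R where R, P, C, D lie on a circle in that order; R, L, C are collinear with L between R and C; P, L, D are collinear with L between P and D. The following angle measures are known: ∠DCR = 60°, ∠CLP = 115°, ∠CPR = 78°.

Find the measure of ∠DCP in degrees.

∠DCP = 107°

1. ∠DPR = 60°  [same arc RD]
2. ∠PLR = 65°  [linear pair at L on RC]
3. ∠CDR = 102°  [cyclic RPCD, opposite ∠P+∠D]
4. ∠CRP = 55°  [△RLP]
5. ∠CRD = 18°  [△RCD]
6. ∠CDP = 55°  [same arc PC]
7. ∠CPD = 18°  [same arc CD]
8. ∠DCP = 107°  [△PCD]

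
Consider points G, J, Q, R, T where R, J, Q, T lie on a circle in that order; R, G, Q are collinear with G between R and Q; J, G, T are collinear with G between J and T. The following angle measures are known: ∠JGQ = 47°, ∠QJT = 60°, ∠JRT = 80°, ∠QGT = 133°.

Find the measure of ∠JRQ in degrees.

∠JRQ = 20°

1. ∠JQT = 100°  [cyclic RJQT, opposite ∠R+∠Q]
2. ∠JTQ = 20°  [△JQT]
3. ∠JRQ = 20°  [same arc JQ]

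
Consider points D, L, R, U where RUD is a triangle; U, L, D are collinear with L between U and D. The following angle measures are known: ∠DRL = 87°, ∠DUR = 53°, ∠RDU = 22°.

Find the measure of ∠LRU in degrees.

∠LRU = 18°

1. ∠LUR = 53°  [L on ray UD]
2. ∠LDR = 22°  [L on ray DU]
3. ∠DLR = 71°  [△RLD]
4. ∠RLU = 109°  [linear pair at L on UD]
5. ∠LRU = 18°  [△RUL]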